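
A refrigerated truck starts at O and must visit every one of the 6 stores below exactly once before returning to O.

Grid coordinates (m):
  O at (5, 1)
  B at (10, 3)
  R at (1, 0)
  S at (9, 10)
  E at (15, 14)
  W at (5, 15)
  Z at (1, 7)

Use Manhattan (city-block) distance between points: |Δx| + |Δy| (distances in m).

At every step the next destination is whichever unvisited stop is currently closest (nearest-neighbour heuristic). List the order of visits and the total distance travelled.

At O the remaining stops are R 5, B 7, Z 10, S 13, W 14, E 23; go to R.
At R the remaining stops are Z 7, B 12, S 18, W 19, E 28; go to Z.
At Z the remaining stops are S 11, W 12, B 13, E 21; go to S.
At S the remaining stops are B 8, W 9, E 10; go to B.
At B the remaining stops are E 16, W 17; go to E.
At E the remaining stops are W 11; go to W.
Return W→O: 14.
Total = 5 + 7 + 11 + 8 + 16 + 11 + 14 = 72.

72 m along O → R → Z → S → B → E → W → O.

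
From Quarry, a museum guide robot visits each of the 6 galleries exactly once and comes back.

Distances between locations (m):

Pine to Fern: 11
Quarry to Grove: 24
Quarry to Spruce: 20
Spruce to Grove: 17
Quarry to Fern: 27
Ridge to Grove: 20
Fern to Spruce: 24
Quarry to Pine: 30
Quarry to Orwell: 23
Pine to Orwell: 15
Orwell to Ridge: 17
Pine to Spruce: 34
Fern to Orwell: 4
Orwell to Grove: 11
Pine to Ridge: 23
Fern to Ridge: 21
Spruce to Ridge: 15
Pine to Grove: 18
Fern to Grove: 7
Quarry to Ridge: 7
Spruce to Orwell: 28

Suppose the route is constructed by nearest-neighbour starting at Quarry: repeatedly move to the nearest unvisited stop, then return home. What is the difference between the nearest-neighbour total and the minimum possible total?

Quarry: Ridge=7, Spruce=20, Orwell=23, Grove=24, Fern=27, Pine=30 ⇒ Ridge
Ridge: Spruce=15, Orwell=17, Grove=20, Fern=21, Pine=23 ⇒ Spruce
Spruce: Grove=17, Fern=24, Orwell=28, Pine=34 ⇒ Grove
Grove: Fern=7, Orwell=11, Pine=18 ⇒ Fern
Fern: Orwell=4, Pine=11 ⇒ Orwell
Orwell: Pine=15 ⇒ Pine
NN route Quarry → Ridge → Spruce → Grove → Fern → Orwell → Pine → Quarry costs 95.
Optimal: Quarry → Spruce → Grove → Fern → Orwell → Pine → Ridge → Quarry costs 93 (by enumerating all 360 distinct tours).
Excess = 95 − 93 = 2.

The nearest-neighbour route is 2 m longer than optimal.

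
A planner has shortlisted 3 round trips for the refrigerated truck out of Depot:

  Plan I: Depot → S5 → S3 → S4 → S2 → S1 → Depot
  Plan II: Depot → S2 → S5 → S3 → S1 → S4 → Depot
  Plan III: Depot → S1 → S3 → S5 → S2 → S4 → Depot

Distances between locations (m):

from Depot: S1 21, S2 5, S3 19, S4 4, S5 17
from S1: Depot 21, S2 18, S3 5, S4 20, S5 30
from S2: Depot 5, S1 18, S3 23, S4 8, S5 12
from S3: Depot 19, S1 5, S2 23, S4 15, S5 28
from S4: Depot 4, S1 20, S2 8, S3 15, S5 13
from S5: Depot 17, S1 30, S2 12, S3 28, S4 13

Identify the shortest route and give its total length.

Shortest is Plan II, total 74 m.

Plan I: 17 + 28 + 15 + 8 + 18 + 21 = 107
Plan II: 5 + 12 + 28 + 5 + 20 + 4 = 74
Plan III: 21 + 5 + 28 + 12 + 8 + 4 = 78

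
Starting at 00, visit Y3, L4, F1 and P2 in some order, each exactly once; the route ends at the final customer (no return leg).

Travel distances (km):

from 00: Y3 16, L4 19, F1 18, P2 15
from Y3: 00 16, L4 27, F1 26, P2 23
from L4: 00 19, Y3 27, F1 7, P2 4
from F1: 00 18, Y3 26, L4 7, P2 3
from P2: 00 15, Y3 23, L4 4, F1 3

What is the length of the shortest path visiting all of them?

There are 4! = 24 possible orderings.
00 → Y3 → L4 → F1 → P2: 16+27+7+3 = 53
00 → Y3 → L4 → P2 → F1: 16+27+4+3 = 50
00 → Y3 → F1 → L4 → P2: 16+26+7+4 = 53
00 → Y3 → F1 → P2 → L4: 16+26+3+4 = 49
00 → Y3 → P2 → L4 → F1: 16+23+4+7 = 50
00 → Y3 → P2 → F1 → L4: 16+23+3+7 = 49
00 → L4 → Y3 → F1 → P2: 19+27+26+3 = 75
00 → L4 → Y3 → P2 → F1: 19+27+23+3 = 72
00 → L4 → F1 → Y3 → P2: 19+7+26+23 = 75
00 → L4 → F1 → P2 → Y3: 19+7+3+23 = 52
00 → L4 → P2 → Y3 → F1: 19+4+23+26 = 72
00 → L4 → P2 → F1 → Y3: 19+4+3+26 = 52
00 → F1 → Y3 → L4 → P2: 18+26+27+4 = 75
00 → F1 → Y3 → P2 → L4: 18+26+23+4 = 71
… (10 more)
The minimum is 49.
One shortest path: 00 → Y3 → F1 → P2 → L4.

49 km — the minimum one-way total.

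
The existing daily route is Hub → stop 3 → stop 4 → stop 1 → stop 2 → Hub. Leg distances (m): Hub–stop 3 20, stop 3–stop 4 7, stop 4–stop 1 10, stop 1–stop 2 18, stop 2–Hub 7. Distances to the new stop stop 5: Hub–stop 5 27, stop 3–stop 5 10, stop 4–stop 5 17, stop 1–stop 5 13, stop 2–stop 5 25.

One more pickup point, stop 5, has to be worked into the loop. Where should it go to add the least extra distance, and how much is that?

Insertion cost between consecutive stops i–j is d(i,stop 5) + d(stop 5,j) − d(i,j):
  between Hub and stop 3: 27 + 10 − 20 = 17
  between stop 3 and stop 4: 10 + 17 − 7 = 20
  between stop 4 and stop 1: 17 + 13 − 10 = 20
  between stop 1 and stop 2: 13 + 25 − 18 = 20
  between stop 2 and Hub: 25 + 27 − 7 = 45
Cheapest insertion is between Hub and stop 3, adding 17.
New total = 62 + 17 = 79.

Adding 17 m by placing stop 5 on the Hub–stop 3 leg.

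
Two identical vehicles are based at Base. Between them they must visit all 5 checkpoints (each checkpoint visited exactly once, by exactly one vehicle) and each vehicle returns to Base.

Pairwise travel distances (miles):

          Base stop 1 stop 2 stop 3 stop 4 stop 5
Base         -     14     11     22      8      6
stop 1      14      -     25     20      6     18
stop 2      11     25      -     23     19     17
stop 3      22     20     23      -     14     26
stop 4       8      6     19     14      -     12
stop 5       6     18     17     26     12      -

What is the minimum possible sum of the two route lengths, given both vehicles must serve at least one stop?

Minimum combined distance: 80 miles.

Check every non-empty split of the stops between the two vehicles; for each half take its own optimal tour:
  {stop 1} + {stop 2, stop 3, stop 4, stop 5}: 28 + 66 = 94
  {stop 2} + {stop 1, stop 3, stop 4, stop 5}: 22 + 66 = 88
  {stop 1, stop 2} + {stop 3, stop 4, stop 5}: 50 + 54 = 104
  {stop 3} + {stop 1, stop 2, stop 4, stop 5}: 44 + 60 = 104
  {stop 1, stop 3} + {stop 2, stop 4, stop 5}: 56 + 48 = 104
  {stop 2, stop 3} + {stop 1, stop 4, stop 5}: 56 + 38 = 94
  … (15 splits in total)
  {stop 1, stop 2, stop 3, stop 4} + {stop 5}: 68 + 12 = 80  ← best
Best: vehicle 1 Base → stop 1 → stop 4 → stop 3 → stop 2 → Base = 68; vehicle 2 Base → stop 5 → Base = 12; combined 80.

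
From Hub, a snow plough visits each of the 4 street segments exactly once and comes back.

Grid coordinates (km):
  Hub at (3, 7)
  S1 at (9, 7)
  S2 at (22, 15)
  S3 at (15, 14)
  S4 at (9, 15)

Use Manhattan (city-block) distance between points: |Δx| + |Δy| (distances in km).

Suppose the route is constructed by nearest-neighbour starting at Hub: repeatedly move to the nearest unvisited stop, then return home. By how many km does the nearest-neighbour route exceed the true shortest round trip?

2 km longer than the optimal tour.

From Hub: S1=6, S4=14, S3=19, S2=27 → choose S1 (6).
From S1: S4=8, S3=13, S2=21 → choose S4 (8).
From S4: S3=7, S2=13 → choose S3 (7).
From S3: S2=8 → choose S2 (8).
NN route Hub → S1 → S4 → S3 → S2 → Hub costs 56.
Optimal: Hub → S1 → S3 → S2 → S4 → Hub costs 54 (by enumerating all 12 distinct tours).
Excess = 56 − 54 = 2.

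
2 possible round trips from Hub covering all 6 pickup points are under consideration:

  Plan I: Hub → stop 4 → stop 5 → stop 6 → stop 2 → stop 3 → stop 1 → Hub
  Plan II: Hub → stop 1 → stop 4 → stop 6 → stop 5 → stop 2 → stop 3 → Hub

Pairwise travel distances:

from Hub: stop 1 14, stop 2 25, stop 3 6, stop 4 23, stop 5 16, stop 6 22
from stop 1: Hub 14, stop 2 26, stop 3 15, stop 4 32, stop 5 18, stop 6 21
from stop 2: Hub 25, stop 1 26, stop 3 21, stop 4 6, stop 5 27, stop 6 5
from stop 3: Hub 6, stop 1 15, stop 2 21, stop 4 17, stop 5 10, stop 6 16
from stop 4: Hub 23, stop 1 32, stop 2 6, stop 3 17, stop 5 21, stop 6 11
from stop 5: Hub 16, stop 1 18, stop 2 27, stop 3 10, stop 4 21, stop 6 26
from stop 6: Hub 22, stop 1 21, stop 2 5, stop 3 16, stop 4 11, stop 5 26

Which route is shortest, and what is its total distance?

Plan I: 23 + 21 + 26 + 5 + 21 + 15 + 14 = 125
Plan II: 14 + 32 + 11 + 26 + 27 + 21 + 6 = 137

Shortest is Plan I, total 125.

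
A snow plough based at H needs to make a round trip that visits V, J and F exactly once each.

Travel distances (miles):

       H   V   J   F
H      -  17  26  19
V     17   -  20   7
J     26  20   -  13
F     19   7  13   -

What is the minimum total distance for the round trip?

H - V - J - F - H: 17+20+13+19 = 69
H - V - F - J - H: 17+7+13+26 = 63
H - J - V - F - H: 26+20+7+19 = 72
The minimum is 63.
One optimal route: H → V → F → J → H (or its reverse).

63 miles — the shortest possible round trip.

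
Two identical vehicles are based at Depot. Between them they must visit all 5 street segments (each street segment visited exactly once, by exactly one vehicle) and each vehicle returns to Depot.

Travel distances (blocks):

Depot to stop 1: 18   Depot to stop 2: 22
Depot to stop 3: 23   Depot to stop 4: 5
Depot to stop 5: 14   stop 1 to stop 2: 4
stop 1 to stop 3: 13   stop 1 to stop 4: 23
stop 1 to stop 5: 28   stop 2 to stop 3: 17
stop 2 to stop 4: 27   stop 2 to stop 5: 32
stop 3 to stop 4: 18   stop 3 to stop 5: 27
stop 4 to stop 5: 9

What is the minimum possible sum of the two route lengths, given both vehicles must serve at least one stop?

90 blocks — the smallest possible combined total.

Try each way of splitting the stops between the two vehicles (each non-empty) and, for each split, find the best tour for each vehicle:
  {stop 1} + {stop 2, stop 3, stop 4, stop 5}: 36 + 80 = 116
  {stop 2} + {stop 1, stop 3, stop 4, stop 5}: 44 + 72 = 116
  {stop 1, stop 2} + {stop 3, stop 4, stop 5}: 44 + 64 = 108
  {stop 3} + {stop 1, stop 2, stop 4, stop 5}: 46 + 68 = 114
  {stop 1, stop 3} + {stop 2, stop 4, stop 5}: 54 + 68 = 122
  {stop 2, stop 3} + {stop 1, stop 4, stop 5}: 62 + 60 = 122
  … (15 splits in total)
  {stop 1, stop 2, stop 3} + {stop 4, stop 5}: 62 + 28 = 90  ← best
Best: vehicle 1 Depot → stop 1 → stop 2 → stop 3 → Depot = 62; vehicle 2 Depot → stop 4 → stop 5 → Depot = 28; combined 90.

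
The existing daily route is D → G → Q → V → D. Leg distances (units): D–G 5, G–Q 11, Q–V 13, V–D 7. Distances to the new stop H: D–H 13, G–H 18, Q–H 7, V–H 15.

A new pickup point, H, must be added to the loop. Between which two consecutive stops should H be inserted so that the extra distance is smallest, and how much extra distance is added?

+9 — insert H between Q and V.

Insertion cost between consecutive stops i–j is d(i,H) + d(H,j) − d(i,j):
  between D and G: 13 + 18 − 5 = 26
  between G and Q: 18 + 7 − 11 = 14
  between Q and V: 7 + 15 − 13 = 9
  between V and D: 15 + 13 − 7 = 21
Cheapest insertion is between Q and V, adding 9.
New total = 36 + 9 = 45.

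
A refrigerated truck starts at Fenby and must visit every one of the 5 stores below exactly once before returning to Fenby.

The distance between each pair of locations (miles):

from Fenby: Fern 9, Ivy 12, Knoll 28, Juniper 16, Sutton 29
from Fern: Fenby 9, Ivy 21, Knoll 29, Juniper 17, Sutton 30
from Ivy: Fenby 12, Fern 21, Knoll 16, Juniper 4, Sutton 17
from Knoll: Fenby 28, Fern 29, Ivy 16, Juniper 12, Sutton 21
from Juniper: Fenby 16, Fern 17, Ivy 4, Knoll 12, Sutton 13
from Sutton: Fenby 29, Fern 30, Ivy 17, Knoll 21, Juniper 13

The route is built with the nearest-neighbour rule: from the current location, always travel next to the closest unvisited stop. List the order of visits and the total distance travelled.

At Fenby the remaining stops are Fern 9, Ivy 12, Juniper 16, Knoll 28, Sutton 29; go to Fern.
At Fern the remaining stops are Juniper 17, Ivy 21, Knoll 29, Sutton 30; go to Juniper.
At Juniper the remaining stops are Ivy 4, Knoll 12, Sutton 13; go to Ivy.
At Ivy the remaining stops are Knoll 16, Sutton 17; go to Knoll.
At Knoll the remaining stops are Sutton 21; go to Sutton.
Return Sutton→Fenby: 29.
Total = 9 + 17 + 4 + 16 + 21 + 29 = 96.

Total distance 96 miles via the nearest-neighbour route Fenby → Fern → Juniper → Ivy → Knoll → Sutton → Fenby.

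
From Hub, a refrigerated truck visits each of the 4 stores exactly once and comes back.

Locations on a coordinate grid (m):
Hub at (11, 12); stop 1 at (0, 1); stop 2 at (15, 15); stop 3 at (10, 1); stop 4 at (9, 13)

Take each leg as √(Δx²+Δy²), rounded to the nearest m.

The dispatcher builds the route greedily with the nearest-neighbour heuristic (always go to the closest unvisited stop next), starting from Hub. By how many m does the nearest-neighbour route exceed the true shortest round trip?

The nearest-neighbour route is 2 m longer than optimal.

Hub: stop 4=2, stop 2=5, stop 3=11, stop 1=16 ⇒ stop 4
stop 4: stop 2=6, stop 3=12, stop 1=15 ⇒ stop 2
stop 2: stop 3=15, stop 1=21 ⇒ stop 3
stop 3: stop 1=10 ⇒ stop 1
NN route Hub → stop 4 → stop 2 → stop 3 → stop 1 → Hub costs 49.
Optimal: Hub → stop 2 → stop 3 → stop 1 → stop 4 → Hub costs 47 (by enumerating all 12 distinct tours).
Excess = 49 − 47 = 2.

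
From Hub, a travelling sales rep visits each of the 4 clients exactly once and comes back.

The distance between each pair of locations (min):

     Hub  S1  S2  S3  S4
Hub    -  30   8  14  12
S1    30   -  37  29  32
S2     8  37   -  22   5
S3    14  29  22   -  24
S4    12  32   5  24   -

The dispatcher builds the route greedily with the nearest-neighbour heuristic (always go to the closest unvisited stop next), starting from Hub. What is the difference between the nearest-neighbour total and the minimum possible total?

From Hub: S2=8, S4=12, S3=14, S1=30 → choose S2 (8).
From S2: S4=5, S3=22, S1=37 → choose S4 (5).
From S4: S3=24, S1=32 → choose S3 (24).
From S3: S1=29 → choose S1 (29).
NN route Hub → S2 → S4 → S3 → S1 → Hub costs 96.
Optimal: Hub → S2 → S4 → S1 → S3 → Hub costs 88 (by enumerating all 12 distinct tours).
Excess = 96 − 88 = 8.

Excess over optimum: 8 min.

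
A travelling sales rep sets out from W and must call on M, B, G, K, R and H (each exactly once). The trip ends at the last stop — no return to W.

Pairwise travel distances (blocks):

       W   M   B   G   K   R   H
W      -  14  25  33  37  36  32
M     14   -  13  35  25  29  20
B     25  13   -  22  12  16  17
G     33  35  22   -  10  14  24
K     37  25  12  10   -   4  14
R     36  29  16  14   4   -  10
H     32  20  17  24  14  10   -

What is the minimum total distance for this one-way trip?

68 blocks — the minimum one-way total.

There are 6! = 720 possible orderings.
W → M → B → G → K → R → H: 14+13+22+10+4+10 = 73
W → M → B → G → K → H → R: 14+13+22+10+14+10 = 83
W → M → B → G → R → K → H: 14+13+22+14+4+14 = 81
W → M → B → G → R → H → K: 14+13+22+14+10+14 = 87
W → M → B → G → H → K → R: 14+13+22+24+14+4 = 91
W → M → B → G → H → R → K: 14+13+22+24+10+4 = 87
W → M → B → K → G → R → H: 14+13+12+10+14+10 = 73
W → M → B → K → G → H → R: 14+13+12+10+24+10 = 83
… (712 more)
W → M → B → H → R → K → G: 14+13+17+10+4+10 = 68  ← best
The minimum is 68.
One shortest path: W → M → B → H → R → K → G.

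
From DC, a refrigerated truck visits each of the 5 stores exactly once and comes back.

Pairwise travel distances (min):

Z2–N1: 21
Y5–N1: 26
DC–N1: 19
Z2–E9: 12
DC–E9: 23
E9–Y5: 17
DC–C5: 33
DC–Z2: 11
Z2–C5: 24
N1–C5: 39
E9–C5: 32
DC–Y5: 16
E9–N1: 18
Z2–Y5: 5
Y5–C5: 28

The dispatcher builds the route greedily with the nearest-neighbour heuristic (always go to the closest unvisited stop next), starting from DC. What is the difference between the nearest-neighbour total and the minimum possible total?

DC: Z2=11, Y5=16, N1=19, E9=23, C5=33 ⇒ Z2
Z2: Y5=5, E9=12, N1=21, C5=24 ⇒ Y5
Y5: E9=17, N1=26, C5=28 ⇒ E9
E9: N1=18, C5=32 ⇒ N1
N1: C5=39 ⇒ C5
NN route DC → Z2 → Y5 → E9 → N1 → C5 → DC costs 123.
Optimal: DC → Z2 → Y5 → C5 → E9 → N1 → DC costs 113 (by enumerating all 60 distinct tours).
Excess = 123 − 113 = 10.

10 min longer than the optimal tour.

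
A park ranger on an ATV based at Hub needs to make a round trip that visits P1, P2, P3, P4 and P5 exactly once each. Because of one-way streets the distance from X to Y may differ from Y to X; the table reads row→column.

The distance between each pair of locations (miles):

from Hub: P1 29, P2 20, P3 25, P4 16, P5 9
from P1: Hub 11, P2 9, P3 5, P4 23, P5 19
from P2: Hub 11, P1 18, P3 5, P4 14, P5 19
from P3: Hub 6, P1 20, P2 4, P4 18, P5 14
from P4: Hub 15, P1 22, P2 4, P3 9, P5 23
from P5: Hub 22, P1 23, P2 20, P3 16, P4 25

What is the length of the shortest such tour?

Minimum total distance: 67 miles.

Hub-P1-P2-P3-P4-P5-Hub: 29+9+5+18+23+22 = 106
Hub-P1-P2-P3-P5-P4-Hub: 29+9+5+14+25+15 = 97
Hub-P1-P2-P4-P3-P5-Hub: 29+9+14+9+14+22 = 97
Hub-P1-P2-P4-P5-P3-Hub: 29+9+14+23+16+6 = 97
Hub-P1-P2-P5-P3-P4-Hub: 29+9+19+16+18+15 = 106
Hub-P1-P2-P5-P4-P3-Hub: 29+9+19+25+9+6 = 97
Hub-P1-P3-P2-P4-P5-Hub: 29+5+4+14+23+22 = 97
Hub-P1-P3-P2-P5-P4-Hub: 29+5+4+19+25+15 = 97
Hub-P1-P3-P4-P2-P5-Hub: 29+5+18+4+19+22 = 97
Hub-P1-P3-P4-P5-P2-Hub: 29+5+18+23+20+11 = 106
Hub-P1-P3-P5-P2-P4-Hub: 29+5+14+20+14+15 = 97
Hub-P1-P3-P5-P4-P2-Hub: 29+5+14+25+4+11 = 88
Hub-P1-P4-P2-P3-P5-Hub: 29+23+4+5+14+22 = 97
Hub-P1-P4-P2-P5-P3-Hub: 29+23+4+19+16+6 = 97
… (106 more)
Hub-P5-P4-P2-P1-P3-Hub: 9+25+4+18+5+6 = 67  ← best
The minimum is 67.
One optimal route: Hub → P5 → P4 → P2 → P1 → P3 → Hub.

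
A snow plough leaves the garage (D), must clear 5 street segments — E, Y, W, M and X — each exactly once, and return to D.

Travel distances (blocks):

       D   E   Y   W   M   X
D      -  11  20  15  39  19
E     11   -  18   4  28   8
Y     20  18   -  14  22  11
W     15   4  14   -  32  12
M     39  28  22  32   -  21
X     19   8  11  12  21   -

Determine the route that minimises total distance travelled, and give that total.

D → E → Y → W → M → X → D: 11+18+14+32+21+19 = 115
D → E → Y → W → X → M → D: 11+18+14+12+21+39 = 115
D → E → Y → M → W → X → D: 11+18+22+32+12+19 = 114
D → E → Y → M → X → W → D: 11+18+22+21+12+15 = 99
D → E → Y → X → W → M → D: 11+18+11+12+32+39 = 123
D → E → Y → X → M → W → D: 11+18+11+21+32+15 = 108
D → E → W → Y → M → X → D: 11+4+14+22+21+19 = 91
D → E → W → Y → X → M → D: 11+4+14+11+21+39 = 100
D → E → W → M → Y → X → D: 11+4+32+22+11+19 = 99
D → E → W → M → X → Y → D: 11+4+32+21+11+20 = 99
D → E → W → X → Y → M → D: 11+4+12+11+22+39 = 99
D → E → W → X → M → Y → D: 11+4+12+21+22+20 = 90
D → E → M → Y → W → X → D: 11+28+22+14+12+19 = 106
D → E → M → Y → X → W → D: 11+28+22+11+12+15 = 99
… (46 more)
The minimum is 90.
One optimal route: D → E → W → X → M → Y → D (or its reverse).

Shortest round trip = 90 blocks.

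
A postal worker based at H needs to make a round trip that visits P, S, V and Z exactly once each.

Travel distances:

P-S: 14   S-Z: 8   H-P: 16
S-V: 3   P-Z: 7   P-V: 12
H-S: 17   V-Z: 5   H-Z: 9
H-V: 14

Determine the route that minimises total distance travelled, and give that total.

Shortest round trip = 47.

With 4 stops there are 4!/2 = 12 distinct round trips (a route and its reverse cost the same).
H→P→S→V→Z→H: 16+14+3+5+9 = 47
H→P→S→Z→V→H: 16+14+8+5+14 = 57
H→P→V→S→Z→H: 16+12+3+8+9 = 48
H→P→V→Z→S→H: 16+12+5+8+17 = 58
H→P→Z→S→V→H: 16+7+8+3+14 = 48
H→P→Z→V→S→H: 16+7+5+3+17 = 48
H→S→P→V→Z→H: 17+14+12+5+9 = 57
H→S→P→Z→V→H: 17+14+7+5+14 = 57
H→S→V→P→Z→H: 17+3+12+7+9 = 48
H→S→Z→P→V→H: 17+8+7+12+14 = 58
H→V→P→S→Z→H: 14+12+14+8+9 = 57
H→V→S→P→Z→H: 14+3+14+7+9 = 47
The minimum is 47.
One optimal route: H → P → S → V → Z → H (or its reverse).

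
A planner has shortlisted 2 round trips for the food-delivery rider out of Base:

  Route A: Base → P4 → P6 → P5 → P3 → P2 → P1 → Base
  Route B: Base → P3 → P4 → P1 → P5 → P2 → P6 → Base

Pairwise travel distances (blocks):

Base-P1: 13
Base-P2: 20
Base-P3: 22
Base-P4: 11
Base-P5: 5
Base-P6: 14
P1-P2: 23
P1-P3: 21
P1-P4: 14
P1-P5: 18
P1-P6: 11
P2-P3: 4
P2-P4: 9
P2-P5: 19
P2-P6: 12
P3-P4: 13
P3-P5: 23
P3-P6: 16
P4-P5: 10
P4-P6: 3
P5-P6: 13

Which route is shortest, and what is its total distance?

Shortest is Route A, total 90 blocks.

Route A: 11 + 3 + 13 + 23 + 4 + 23 + 13 = 90
Route B: 22 + 13 + 14 + 18 + 19 + 12 + 14 = 112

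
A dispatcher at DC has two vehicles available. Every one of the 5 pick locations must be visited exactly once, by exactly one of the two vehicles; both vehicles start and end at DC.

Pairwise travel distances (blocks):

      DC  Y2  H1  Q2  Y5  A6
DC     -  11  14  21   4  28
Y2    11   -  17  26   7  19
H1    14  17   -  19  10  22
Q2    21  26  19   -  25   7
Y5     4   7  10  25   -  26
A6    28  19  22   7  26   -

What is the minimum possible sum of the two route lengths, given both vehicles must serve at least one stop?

Try each way of splitting the stops between the two vehicles (each non-empty) and, for each split, find the best tour for each vehicle:
  {Y2} + {H1, Q2, Y5, A6}: 22 + 64 = 86
  {H1} + {Y2, Q2, Y5, A6}: 28 + 58 = 86
  {Y2, H1} + {Q2, Y5, A6}: 42 + 58 = 100
  {Q2} + {Y2, H1, Y5, A6}: 42 + 66 = 108
  {Y2, Q2} + {H1, Y5, A6}: 58 + 64 = 122
  {H1, Q2} + {Y2, Y5, A6}: 54 + 58 = 112
  … (15 splits in total)
  {Y5} + {Y2, H1, Q2, A6}: 8 + 70 = 78  ← best
Best: vehicle 1 DC → Y5 → DC = 8; vehicle 2 DC → Y2 → A6 → Q2 → H1 → DC = 70; combined 78.

78 blocks — the smallest possible combined total.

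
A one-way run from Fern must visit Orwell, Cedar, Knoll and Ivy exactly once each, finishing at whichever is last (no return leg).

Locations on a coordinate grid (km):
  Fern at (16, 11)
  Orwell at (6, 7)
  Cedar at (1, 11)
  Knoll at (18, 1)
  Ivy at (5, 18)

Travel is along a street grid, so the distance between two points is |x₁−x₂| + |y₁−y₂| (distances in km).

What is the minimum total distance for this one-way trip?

There are 4! = 24 possible orderings.
Fern → Orwell → Cedar → Knoll → Ivy: 14+9+27+30 = 80
Fern → Orwell → Cedar → Ivy → Knoll: 14+9+11+30 = 64
Fern → Orwell → Knoll → Cedar → Ivy: 14+18+27+11 = 70
Fern → Orwell → Knoll → Ivy → Cedar: 14+18+30+11 = 73
Fern → Orwell → Ivy → Cedar → Knoll: 14+12+11+27 = 64
Fern → Orwell → Ivy → Knoll → Cedar: 14+12+30+27 = 83
Fern → Cedar → Orwell → Knoll → Ivy: 15+9+18+30 = 72
Fern → Cedar → Orwell → Ivy → Knoll: 15+9+12+30 = 66
Fern → Cedar → Knoll → Orwell → Ivy: 15+27+18+12 = 72
Fern → Cedar → Knoll → Ivy → Orwell: 15+27+30+12 = 84
Fern → Cedar → Ivy → Orwell → Knoll: 15+11+12+18 = 56
Fern → Cedar → Ivy → Knoll → Orwell: 15+11+30+18 = 74
Fern → Knoll → Orwell → Cedar → Ivy: 12+18+9+11 = 50
Fern → Knoll → Orwell → Ivy → Cedar: 12+18+12+11 = 53
… (10 more)
The minimum is 50.
One shortest path: Fern → Knoll → Orwell → Cedar → Ivy.

Minimum one-way distance = 50 km.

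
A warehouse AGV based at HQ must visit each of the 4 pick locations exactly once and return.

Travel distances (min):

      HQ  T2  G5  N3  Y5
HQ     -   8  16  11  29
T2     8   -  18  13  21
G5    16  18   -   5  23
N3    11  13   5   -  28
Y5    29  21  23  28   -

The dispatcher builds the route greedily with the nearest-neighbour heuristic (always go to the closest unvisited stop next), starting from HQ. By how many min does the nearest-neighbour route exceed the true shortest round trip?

Excess over optimum: 10 min.

From HQ: T2=8, N3=11, G5=16, Y5=29 → choose T2 (8).
From T2: N3=13, G5=18, Y5=21 → choose N3 (13).
From N3: G5=5, Y5=28 → choose G5 (5).
From G5: Y5=23 → choose Y5 (23).
NN route HQ → T2 → N3 → G5 → Y5 → HQ costs 78.
Optimal: HQ → T2 → Y5 → G5 → N3 → HQ costs 68 (by enumerating all 12 distinct tours).
Excess = 78 − 68 = 10.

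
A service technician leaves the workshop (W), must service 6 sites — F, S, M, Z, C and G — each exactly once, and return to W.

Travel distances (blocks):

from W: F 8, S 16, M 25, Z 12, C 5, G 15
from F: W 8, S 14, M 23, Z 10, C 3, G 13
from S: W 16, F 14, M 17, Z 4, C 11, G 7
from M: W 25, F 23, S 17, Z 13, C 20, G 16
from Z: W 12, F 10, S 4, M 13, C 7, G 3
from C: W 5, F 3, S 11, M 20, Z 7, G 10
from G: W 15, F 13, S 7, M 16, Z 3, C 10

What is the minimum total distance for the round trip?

70 blocks — the shortest possible round trip.

W - F - S - M - Z - C - G - W: 8+14+17+13+7+10+15 = 84
W - F - S - M - Z - G - C - W: 8+14+17+13+3+10+5 = 70
W - F - S - M - C - Z - G - W: 8+14+17+20+7+3+15 = 84
W - F - S - M - C - G - Z - W: 8+14+17+20+10+3+12 = 84
W - F - S - M - G - Z - C - W: 8+14+17+16+3+7+5 = 70
W - F - S - M - G - C - Z - W: 8+14+17+16+10+7+12 = 84
W - F - S - Z - M - C - G - W: 8+14+4+13+20+10+15 = 84
W - F - S - Z - M - G - C - W: 8+14+4+13+16+10+5 = 70
… (352 more)
The minimum is 70.
One optimal route: W → F → S → M → Z → G → C → W (or its reverse).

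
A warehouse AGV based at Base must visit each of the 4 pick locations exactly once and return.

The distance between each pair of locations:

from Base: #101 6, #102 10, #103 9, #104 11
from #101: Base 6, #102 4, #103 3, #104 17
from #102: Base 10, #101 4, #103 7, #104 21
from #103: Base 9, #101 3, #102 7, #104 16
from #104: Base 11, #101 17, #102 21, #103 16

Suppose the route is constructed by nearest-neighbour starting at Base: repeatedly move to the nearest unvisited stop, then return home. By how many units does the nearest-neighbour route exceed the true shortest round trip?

From Base: #101=6, #103=9, #102=10, #104=11 → choose #101 (6).
From #101: #103=3, #102=4, #104=17 → choose #103 (3).
From #103: #102=7, #104=16 → choose #102 (7).
From #102: #104=21 → choose #104 (21).
NN route Base → #101 → #103 → #102 → #104 → Base costs 48.
Optimal: Base → #101 → #102 → #103 → #104 → Base costs 44 (by enumerating all 12 distinct tours).
Excess = 48 − 44 = 4.

Excess over optimum: 4.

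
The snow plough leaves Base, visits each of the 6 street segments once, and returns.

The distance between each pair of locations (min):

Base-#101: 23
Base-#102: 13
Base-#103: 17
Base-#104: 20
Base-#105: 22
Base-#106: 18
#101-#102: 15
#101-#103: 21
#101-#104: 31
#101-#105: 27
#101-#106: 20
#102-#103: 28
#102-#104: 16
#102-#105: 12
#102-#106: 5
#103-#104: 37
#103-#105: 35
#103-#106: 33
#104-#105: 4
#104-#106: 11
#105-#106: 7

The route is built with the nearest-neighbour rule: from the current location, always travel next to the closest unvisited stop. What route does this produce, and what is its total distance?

At Base the remaining stops are #102 13, #103 17, #106 18, #104 20, #105 22, #101 23; go to #102.
At #102 the remaining stops are #106 5, #105 12, #101 15, #104 16, #103 28; go to #106.
At #106 the remaining stops are #105 7, #104 11, #101 20, #103 33; go to #105.
At #105 the remaining stops are #104 4, #101 27, #103 35; go to #104.
At #104 the remaining stops are #101 31, #103 37; go to #101.
At #101 the remaining stops are #103 21; go to #103.
Return #103→Base: 17.
Total = 13 + 5 + 7 + 4 + 31 + 21 + 17 = 98.

Nearest-neighbour total = 98 min; route Base → #102 → #106 → #105 → #104 → #101 → #103 → Base.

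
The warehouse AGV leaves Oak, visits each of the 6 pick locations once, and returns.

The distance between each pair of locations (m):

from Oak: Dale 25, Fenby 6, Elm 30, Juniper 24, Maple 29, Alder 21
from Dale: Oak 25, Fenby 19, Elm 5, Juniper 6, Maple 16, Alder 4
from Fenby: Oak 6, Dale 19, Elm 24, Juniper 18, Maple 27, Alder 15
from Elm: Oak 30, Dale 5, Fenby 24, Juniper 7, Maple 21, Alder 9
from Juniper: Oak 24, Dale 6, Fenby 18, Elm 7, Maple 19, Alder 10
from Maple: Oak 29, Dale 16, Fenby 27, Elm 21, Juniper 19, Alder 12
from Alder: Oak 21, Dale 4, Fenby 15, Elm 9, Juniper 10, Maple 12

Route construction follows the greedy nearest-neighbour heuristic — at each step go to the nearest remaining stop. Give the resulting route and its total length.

Oak → [Fenby:6 / Alder:21 / Juniper:24 / Dale:25 / Maple:29 / Elm:30] → Fenby (6)
Fenby → [Alder:15 / Juniper:18 / Dale:19 / Elm:24 / Maple:27] → Alder (15)
Alder → [Dale:4 / Elm:9 / Juniper:10 / Maple:12] → Dale (4)
Dale → [Elm:5 / Juniper:6 / Maple:16] → Elm (5)
Elm → [Juniper:7 / Maple:21] → Juniper (7)
Juniper → [Maple:19] → Maple (19)
Return Maple→Oak: 29.
Total = 6 + 15 + 4 + 5 + 7 + 19 + 29 = 85.

Nearest-neighbour total = 85 m; route Oak → Fenby → Alder → Dale → Elm → Juniper → Maple → Oak.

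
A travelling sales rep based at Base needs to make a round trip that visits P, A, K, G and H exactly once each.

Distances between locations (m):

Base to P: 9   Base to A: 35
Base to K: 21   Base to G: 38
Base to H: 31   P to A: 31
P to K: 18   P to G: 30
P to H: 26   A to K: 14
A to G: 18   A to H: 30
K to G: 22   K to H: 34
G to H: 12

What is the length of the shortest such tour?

Base - P - A - K - G - H - Base: 9+31+14+22+12+31 = 119
Base - P - A - K - H - G - Base: 9+31+14+34+12+38 = 138
Base - P - A - G - K - H - Base: 9+31+18+22+34+31 = 145
Base - P - A - G - H - K - Base: 9+31+18+12+34+21 = 125
Base - P - A - H - K - G - Base: 9+31+30+34+22+38 = 164
Base - P - A - H - G - K - Base: 9+31+30+12+22+21 = 125
Base - P - K - A - G - H - Base: 9+18+14+18+12+31 = 102
Base - P - K - A - H - G - Base: 9+18+14+30+12+38 = 121
Base - P - K - G - A - H - Base: 9+18+22+18+30+31 = 128
Base - P - K - G - H - A - Base: 9+18+22+12+30+35 = 126
Base - P - K - H - A - G - Base: 9+18+34+30+18+38 = 147
Base - P - K - H - G - A - Base: 9+18+34+12+18+35 = 126
Base - P - G - A - K - H - Base: 9+30+18+14+34+31 = 136
Base - P - G - A - H - K - Base: 9+30+18+30+34+21 = 142
… (46 more)
Base - P - H - G - A - K - Base: 9+26+12+18+14+21 = 100  ← best
The minimum is 100.
One optimal route: Base → P → H → G → A → K → Base (or its reverse).

100 m — the shortest possible round trip.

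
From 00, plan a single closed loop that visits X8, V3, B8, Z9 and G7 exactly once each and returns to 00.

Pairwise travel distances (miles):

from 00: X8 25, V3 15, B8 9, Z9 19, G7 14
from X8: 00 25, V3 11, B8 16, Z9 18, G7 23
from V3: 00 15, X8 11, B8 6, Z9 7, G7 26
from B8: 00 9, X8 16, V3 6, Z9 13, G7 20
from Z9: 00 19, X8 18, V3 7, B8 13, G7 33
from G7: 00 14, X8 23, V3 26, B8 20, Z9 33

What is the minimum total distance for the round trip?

Minimum total distance: 77 miles.

There are 60 distinct closed tours to check (reversals are equivalent).
00 → X8 → V3 → B8 → Z9 → G7 → 00: 25+11+6+13+33+14 = 102
00 → X8 → V3 → B8 → G7 → Z9 → 00: 25+11+6+20+33+19 = 114
00 → X8 → V3 → Z9 → B8 → G7 → 00: 25+11+7+13+20+14 = 90
00 → X8 → V3 → Z9 → G7 → B8 → 00: 25+11+7+33+20+9 = 105
00 → X8 → V3 → G7 → B8 → Z9 → 00: 25+11+26+20+13+19 = 114
00 → X8 → V3 → G7 → Z9 → B8 → 00: 25+11+26+33+13+9 = 117
00 → X8 → B8 → V3 → Z9 → G7 → 00: 25+16+6+7+33+14 = 101
00 → X8 → B8 → V3 → G7 → Z9 → 00: 25+16+6+26+33+19 = 125
00 → X8 → B8 → Z9 → V3 → G7 → 00: 25+16+13+7+26+14 = 101
00 → X8 → B8 → Z9 → G7 → V3 → 00: 25+16+13+33+26+15 = 128
00 → X8 → B8 → G7 → V3 → Z9 → 00: 25+16+20+26+7+19 = 113
00 → X8 → B8 → G7 → Z9 → V3 → 00: 25+16+20+33+7+15 = 116
00 → X8 → Z9 → V3 → B8 → G7 → 00: 25+18+7+6+20+14 = 90
00 → X8 → Z9 → V3 → G7 → B8 → 00: 25+18+7+26+20+9 = 105
… (46 more)
00 → B8 → V3 → Z9 → X8 → G7 → 00: 9+6+7+18+23+14 = 77  ← best
The minimum is 77.
One optimal route: 00 → B8 → V3 → Z9 → X8 → G7 → 00 (or its reverse).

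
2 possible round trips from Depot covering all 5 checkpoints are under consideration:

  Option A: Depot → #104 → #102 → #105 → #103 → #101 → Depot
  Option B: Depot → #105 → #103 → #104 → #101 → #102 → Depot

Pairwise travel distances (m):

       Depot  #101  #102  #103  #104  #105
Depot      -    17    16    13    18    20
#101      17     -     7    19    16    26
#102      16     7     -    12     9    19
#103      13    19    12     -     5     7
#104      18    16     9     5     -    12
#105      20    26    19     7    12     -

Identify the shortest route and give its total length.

Shortest is Option B, total 71 m.

Option A: 18 + 9 + 19 + 7 + 19 + 17 = 89
Option B: 20 + 7 + 5 + 16 + 7 + 16 = 71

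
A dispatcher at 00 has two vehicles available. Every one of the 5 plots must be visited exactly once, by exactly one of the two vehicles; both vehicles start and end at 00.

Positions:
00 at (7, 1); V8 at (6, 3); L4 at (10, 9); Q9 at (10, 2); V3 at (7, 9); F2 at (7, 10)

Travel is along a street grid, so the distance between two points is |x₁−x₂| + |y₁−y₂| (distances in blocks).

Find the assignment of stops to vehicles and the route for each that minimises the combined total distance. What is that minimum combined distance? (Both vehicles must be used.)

There are 2^4 − 1 = 15 ways to divide the 5 stops into two non-empty groups. For each, the best each vehicle can do is its own shortest tour through its group:
  {V8} + {L4, Q9, V3, F2}: 6 + 24 = 30
  {L4} + {V8, Q9, V3, F2}: 22 + 26 = 48
  {V8, L4} + {Q9, V3, F2}: 24 + 24 = 48
  {Q9} + {V8, L4, V3, F2}: 8 + 26 = 34
  {V8, Q9} + {L4, V3, F2}: 12 + 24 = 36
  {L4, Q9} + {V8, V3, F2}: 22 + 20 = 42
  … (15 splits in total)
Best: vehicle 1 00 → V8 → 00 = 6; vehicle 2 00 → Q9 → L4 → V3 → F2 → 00 = 24; combined 30.

30 blocks — the smallest possible combined total.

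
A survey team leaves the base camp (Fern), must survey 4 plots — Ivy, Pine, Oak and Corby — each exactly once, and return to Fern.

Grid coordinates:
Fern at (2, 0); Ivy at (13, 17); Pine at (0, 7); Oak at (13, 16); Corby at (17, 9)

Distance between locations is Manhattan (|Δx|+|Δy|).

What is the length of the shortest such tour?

Minimum total distance: 68.

There are 12 distinct closed tours to check (reversals are equivalent).
Fern - Ivy - Pine - Oak - Corby - Fern: 28+23+22+11+24 = 108
Fern - Ivy - Pine - Corby - Oak - Fern: 28+23+19+11+27 = 108
Fern - Ivy - Oak - Pine - Corby - Fern: 28+1+22+19+24 = 94
Fern - Ivy - Oak - Corby - Pine - Fern: 28+1+11+19+9 = 68
Fern - Ivy - Corby - Pine - Oak - Fern: 28+12+19+22+27 = 108
Fern - Ivy - Corby - Oak - Pine - Fern: 28+12+11+22+9 = 82
Fern - Pine - Ivy - Oak - Corby - Fern: 9+23+1+11+24 = 68
Fern - Pine - Ivy - Corby - Oak - Fern: 9+23+12+11+27 = 82
Fern - Pine - Oak - Ivy - Corby - Fern: 9+22+1+12+24 = 68
Fern - Pine - Corby - Ivy - Oak - Fern: 9+19+12+1+27 = 68
Fern - Oak - Ivy - Pine - Corby - Fern: 27+1+23+19+24 = 94
Fern - Oak - Pine - Ivy - Corby - Fern: 27+22+23+12+24 = 108
The minimum is 68.
One optimal route: Fern → Ivy → Oak → Corby → Pine → Fern (or its reverse).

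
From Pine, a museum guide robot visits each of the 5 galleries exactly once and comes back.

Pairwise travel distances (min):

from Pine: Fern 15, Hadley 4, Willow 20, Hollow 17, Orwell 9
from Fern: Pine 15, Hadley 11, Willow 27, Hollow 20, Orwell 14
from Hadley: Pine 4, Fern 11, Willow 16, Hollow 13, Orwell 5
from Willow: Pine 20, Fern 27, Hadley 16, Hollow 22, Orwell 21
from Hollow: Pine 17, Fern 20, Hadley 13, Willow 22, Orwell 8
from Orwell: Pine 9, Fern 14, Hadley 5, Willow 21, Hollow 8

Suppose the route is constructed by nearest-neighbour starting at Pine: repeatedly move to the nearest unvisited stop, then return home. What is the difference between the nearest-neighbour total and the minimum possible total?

Pine: Hadley=4, Orwell=9, Fern=15, Hollow=17, Willow=20 ⇒ Hadley
Hadley: Orwell=5, Fern=11, Hollow=13, Willow=16 ⇒ Orwell
Orwell: Hollow=8, Fern=14, Willow=21 ⇒ Hollow
Hollow: Fern=20, Willow=22 ⇒ Fern
Fern: Willow=27 ⇒ Willow
NN route Pine → Hadley → Orwell → Hollow → Fern → Willow → Pine costs 84.
Optimal: Pine → Fern → Orwell → Hollow → Willow → Hadley → Pine costs 79 (by enumerating all 60 distinct tours).
Excess = 84 − 79 = 5.

5 min longer than the optimal tour.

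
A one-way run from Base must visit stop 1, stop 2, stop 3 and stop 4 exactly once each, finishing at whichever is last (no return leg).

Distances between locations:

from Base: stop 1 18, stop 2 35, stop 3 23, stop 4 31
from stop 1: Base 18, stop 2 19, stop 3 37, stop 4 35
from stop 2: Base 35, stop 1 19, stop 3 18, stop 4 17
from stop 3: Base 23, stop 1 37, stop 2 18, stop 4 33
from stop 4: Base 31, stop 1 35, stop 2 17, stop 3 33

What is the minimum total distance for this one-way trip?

Shortest open route: 87.

There are 4! = 24 possible orderings.
Base→stop 1→stop 2→stop 3→stop 4: 18+19+18+33 = 88
Base→stop 1→stop 2→stop 4→stop 3: 18+19+17+33 = 87
Base→stop 1→stop 3→stop 2→stop 4: 18+37+18+17 = 90
Base→stop 1→stop 3→stop 4→stop 2: 18+37+33+17 = 105
Base→stop 1→stop 4→stop 2→stop 3: 18+35+17+18 = 88
Base→stop 1→stop 4→stop 3→stop 2: 18+35+33+18 = 104
Base→stop 2→stop 1→stop 3→stop 4: 35+19+37+33 = 124
Base→stop 2→stop 1→stop 4→stop 3: 35+19+35+33 = 122
Base→stop 2→stop 3→stop 1→stop 4: 35+18+37+35 = 125
Base→stop 2→stop 3→stop 4→stop 1: 35+18+33+35 = 121
Base→stop 2→stop 4→stop 1→stop 3: 35+17+35+37 = 124
Base→stop 2→stop 4→stop 3→stop 1: 35+17+33+37 = 122
Base→stop 3→stop 1→stop 2→stop 4: 23+37+19+17 = 96
Base→stop 3→stop 1→stop 4→stop 2: 23+37+35+17 = 112
… (10 more)
The minimum is 87.
One shortest path: Base → stop 1 → stop 2 → stop 4 → stop 3.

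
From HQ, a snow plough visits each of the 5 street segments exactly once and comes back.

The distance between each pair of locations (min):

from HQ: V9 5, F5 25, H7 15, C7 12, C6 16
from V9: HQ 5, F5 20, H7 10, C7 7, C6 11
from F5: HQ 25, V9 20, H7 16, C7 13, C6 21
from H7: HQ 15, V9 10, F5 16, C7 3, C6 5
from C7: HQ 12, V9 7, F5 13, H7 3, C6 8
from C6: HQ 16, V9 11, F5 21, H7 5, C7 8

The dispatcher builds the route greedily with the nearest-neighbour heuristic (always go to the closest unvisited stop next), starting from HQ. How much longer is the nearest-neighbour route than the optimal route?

4 min longer than the optimal tour.

HQ: V9=5, C7=12, H7=15, C6=16, F5=25 ⇒ V9
V9: C7=7, H7=10, C6=11, F5=20 ⇒ C7
C7: H7=3, C6=8, F5=13 ⇒ H7
H7: C6=5, F5=16 ⇒ C6
C6: F5=21 ⇒ F5
NN route HQ → V9 → C7 → H7 → C6 → F5 → HQ costs 66.
Optimal: HQ → V9 → F5 → C7 → H7 → C6 → HQ costs 62 (by enumerating all 60 distinct tours).
Excess = 66 − 62 = 4.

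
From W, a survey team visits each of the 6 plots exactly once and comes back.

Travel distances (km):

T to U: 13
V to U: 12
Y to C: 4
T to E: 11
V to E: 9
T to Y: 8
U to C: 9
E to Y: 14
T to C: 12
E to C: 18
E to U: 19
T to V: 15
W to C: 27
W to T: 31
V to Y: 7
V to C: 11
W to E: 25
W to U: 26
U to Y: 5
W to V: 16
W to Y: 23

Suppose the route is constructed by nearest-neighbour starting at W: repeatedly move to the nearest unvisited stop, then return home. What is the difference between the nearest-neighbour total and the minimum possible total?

The nearest-neighbour route is 2 km longer than optimal.

From W: V=16, Y=23, E=25, U=26, C=27, T=31 → choose V (16).
From V: Y=7, E=9, C=11, U=12, T=15 → choose Y (7).
From Y: C=4, U=5, T=8, E=14 → choose C (4).
From C: U=9, T=12, E=18 → choose U (9).
From U: T=13, E=19 → choose T (13).
From T: E=11 → choose E (11).
NN route W → V → Y → C → U → T → E → W costs 85.
Optimal: W → V → E → T → Y → C → U → W costs 83 (by enumerating all 360 distinct tours).
Excess = 85 − 83 = 2.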